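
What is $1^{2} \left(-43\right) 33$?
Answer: $-1419$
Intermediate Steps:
$1^{2} \left(-43\right) 33 = 1 \left(-43\right) 33 = \left(-43\right) 33 = -1419$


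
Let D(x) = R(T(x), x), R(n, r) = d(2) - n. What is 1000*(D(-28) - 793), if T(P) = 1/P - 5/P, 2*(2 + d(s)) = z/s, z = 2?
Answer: -5562500/7 ≈ -7.9464e+5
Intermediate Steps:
d(s) = -2 + 1/s (d(s) = -2 + (2/s)/2 = -2 + 1/s)
T(P) = -4/P (T(P) = 1/P - 5/P = -4/P)
R(n, r) = -3/2 - n (R(n, r) = (-2 + 1/2) - n = (-2 + ½) - n = -3/2 - n)
D(x) = -3/2 + 4/x (D(x) = -3/2 - (-4)/x = -3/2 + 4/x)
1000*(D(-28) - 793) = 1000*((-3/2 + 4/(-28)) - 793) = 1000*((-3/2 + 4*(-1/28)) - 793) = 1000*((-3/2 - ⅐) - 793) = 1000*(-23/14 - 793) = 1000*(-11125/14) = -5562500/7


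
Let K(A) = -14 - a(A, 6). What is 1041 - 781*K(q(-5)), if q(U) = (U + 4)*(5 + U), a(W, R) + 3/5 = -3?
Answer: 45817/5 ≈ 9163.4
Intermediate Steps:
a(W, R) = -18/5 (a(W, R) = -⅗ - 3 = -18/5)
q(U) = (4 + U)*(5 + U)
K(A) = -52/5 (K(A) = -14 - 1*(-18/5) = -14 + 18/5 = -52/5)
1041 - 781*K(q(-5)) = 1041 - 781*(-52/5) = 1041 + 40612/5 = 45817/5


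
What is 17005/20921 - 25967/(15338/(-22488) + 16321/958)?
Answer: -2924409480603677/1842788857331 ≈ -1586.9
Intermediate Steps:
17005/20921 - 25967/(15338/(-22488) + 16321/958) = 17005*(1/20921) - 25967/(15338*(-1/22488) + 16321*(1/958)) = 17005/20921 - 25967/(-7669/11244 + 16321/958) = 17005/20921 - 25967/88083211/5385876 = 17005/20921 - 25967*5385876/88083211 = 17005/20921 - 139855042092/88083211 = -2924409480603677/1842788857331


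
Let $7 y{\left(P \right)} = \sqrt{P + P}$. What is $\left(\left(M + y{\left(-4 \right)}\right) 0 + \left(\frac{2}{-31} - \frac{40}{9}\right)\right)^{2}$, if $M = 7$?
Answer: $\frac{1582564}{77841} \approx 20.331$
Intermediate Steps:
$y{\left(P \right)} = \frac{\sqrt{2} \sqrt{P}}{7}$ ($y{\left(P \right)} = \frac{\sqrt{P + P}}{7} = \frac{\sqrt{2 P}}{7} = \frac{\sqrt{2} \sqrt{P}}{7}$)
$\left(\left(M + y{\left(-4 \right)}\right) 0 + \left(\frac{2}{-31} - \frac{40}{9}\right)\right)^{2} = \left(\left(7 + \frac{\sqrt{2} \sqrt{-4}}{7}\right) 0 + \left(\frac{2}{-31} - \frac{40}{9}\right)\right)^{2} = \left(\left(7 + \frac{\sqrt{2} \cdot 2 i}{7}\right) 0 + \left(2 \left(- \frac{1}{31}\right) - \frac{40}{9}\right)\right)^{2} = \left(\left(7 + \frac{2 i \sqrt{2}}{7}\right) 0 - \frac{1258}{279}\right)^{2} = \left(0 - \frac{1258}{279}\right)^{2} = \left(- \frac{1258}{279}\right)^{2} = \frac{1582564}{77841}$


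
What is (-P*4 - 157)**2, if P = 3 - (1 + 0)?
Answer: 27225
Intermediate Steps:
P = 2 (P = 3 - 1*1 = 3 - 1 = 2)
(-P*4 - 157)**2 = (-1*2*4 - 157)**2 = (-2*4 - 157)**2 = (-8 - 157)**2 = (-165)**2 = 27225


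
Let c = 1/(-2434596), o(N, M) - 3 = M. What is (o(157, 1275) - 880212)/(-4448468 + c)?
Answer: 2139849200664/10830222398929 ≈ 0.19758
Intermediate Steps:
o(N, M) = 3 + M
c = -1/2434596 ≈ -4.1075e-7
(o(157, 1275) - 880212)/(-4448468 + c) = ((3 + 1275) - 880212)/(-4448468 - 1/2434596) = (1278 - 880212)/(-10830222398929/2434596) = -878934*(-2434596/10830222398929) = 2139849200664/10830222398929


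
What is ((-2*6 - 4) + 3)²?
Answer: 169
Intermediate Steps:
((-2*6 - 4) + 3)² = ((-12 - 4) + 3)² = (-16 + 3)² = (-13)² = 169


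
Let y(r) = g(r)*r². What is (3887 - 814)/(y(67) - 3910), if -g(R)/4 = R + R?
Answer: -3073/2410014 ≈ -0.0012751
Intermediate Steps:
g(R) = -8*R (g(R) = -4*(R + R) = -8*R)
y(r) = -8*r³ (y(r) = (-8*r)*r² = -8*r³)
(3887 - 814)/(y(67) - 3910) = (3887 - 814)/(-8*67³ - 3910) = 3073/(-8*300763 - 3910) = 3073/(-2406104 - 3910) = 3073/(-2410014) = 3073*(-1/2410014) = -3073/2410014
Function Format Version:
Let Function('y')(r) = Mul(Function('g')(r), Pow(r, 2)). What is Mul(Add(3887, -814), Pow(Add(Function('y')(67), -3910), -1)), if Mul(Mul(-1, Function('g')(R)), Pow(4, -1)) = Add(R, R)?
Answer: Rational(-3073, 2410014) ≈ -0.0012751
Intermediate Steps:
Function('g')(R) = Mul(-8, R) (Function('g')(R) = Mul(-4, Add(R, R)) = Mul(-4, Mul(2, R)) = Mul(-8, R))
Function('y')(r) = Mul(-8, Pow(r, 3)) (Function('y')(r) = Mul(Mul(-8, r), Pow(r, 2)) = Mul(-8, Pow(r, 3)))
Mul(Add(3887, -814), Pow(Add(Function('y')(67), -3910), -1)) = Mul(Add(3887, -814), Pow(Add(Mul(-8, Pow(67, 3)), -3910), -1)) = Mul(3073, Pow(Add(Mul(-8, 300763), -3910), -1)) = Mul(3073, Pow(Add(-2406104, -3910), -1)) = Mul(3073, Pow(-2410014, -1)) = Mul(3073, Rational(-1, 2410014)) = Rational(-3073, 2410014)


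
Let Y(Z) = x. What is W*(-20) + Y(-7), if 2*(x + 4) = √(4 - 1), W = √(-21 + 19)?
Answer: -4 + √3/2 - 20*I*√2 ≈ -3.134 - 28.284*I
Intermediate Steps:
W = I*√2 (W = √(-2) = I*√2 ≈ 1.4142*I)
x = -4 + √3/2 (x = -4 + √(4 - 1)/2 = -4 + √3/2 ≈ -3.1340)
Y(Z) = -4 + √3/2
W*(-20) + Y(-7) = (I*√2)*(-20) + (-4 + √3/2) = -20*I*√2 + (-4 + √3/2) = -4 + √3/2 - 20*I*√2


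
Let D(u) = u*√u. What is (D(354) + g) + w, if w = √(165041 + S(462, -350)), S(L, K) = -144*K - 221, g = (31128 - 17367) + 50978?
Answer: 64739 + 2*√53805 + 354*√354 ≈ 71863.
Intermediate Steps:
g = 64739 (g = 13761 + 50978 = 64739)
S(L, K) = -221 - 144*K
D(u) = u^(3/2)
w = 2*√53805 (w = √(165041 + (-221 - 144*(-350))) = √(165041 + (-221 + 50400)) = √(165041 + 50179) = √215220 = 2*√53805 ≈ 463.92)
(D(354) + g) + w = (354^(3/2) + 64739) + 2*√53805 = (354*√354 + 64739) + 2*√53805 = (64739 + 354*√354) + 2*√53805 = 64739 + 2*√53805 + 354*√354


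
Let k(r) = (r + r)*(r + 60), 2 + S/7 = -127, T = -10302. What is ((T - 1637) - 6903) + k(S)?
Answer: 1503616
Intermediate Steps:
S = -903 (S = -14 + 7*(-127) = -14 - 889 = -903)
k(r) = 2*r*(60 + r) (k(r) = (2*r)*(60 + r) = 2*r*(60 + r))
((T - 1637) - 6903) + k(S) = ((-10302 - 1637) - 6903) + 2*(-903)*(60 - 903) = (-11939 - 6903) + 2*(-903)*(-843) = -18842 + 1522458 = 1503616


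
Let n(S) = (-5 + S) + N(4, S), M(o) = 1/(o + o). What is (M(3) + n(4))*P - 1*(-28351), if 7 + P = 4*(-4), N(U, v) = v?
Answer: 169669/6 ≈ 28278.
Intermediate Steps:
P = -23 (P = -7 + 4*(-4) = -7 - 16 = -23)
M(o) = 1/(2*o)
n(S) = -5 + 2*S (n(S) = (-5 + S) + S = -5 + 2*S)
(M(3) + n(4))*P - 1*(-28351) = ((1/2)/3 + (-5 + 2*4))*(-23) - 1*(-28351) = ((1/2)*(1/3) + (-5 + 8))*(-23) + 28351 = (1/6 + 3)*(-23) + 28351 = (19/6)*(-23) + 28351 = -437/6 + 28351 = 169669/6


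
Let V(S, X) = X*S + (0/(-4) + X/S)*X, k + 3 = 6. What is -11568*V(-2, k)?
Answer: 121464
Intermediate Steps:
k = 3 (k = -3 + 6 = 3)
V(S, X) = S*X + X²/S (V(S, X) = S*X + (0*(-¼) + X/S)*X = S*X + (0 + X/S)*X = S*X + (X/S)*X = S*X + X²/S)
-11568*V(-2, k) = -34704*(3 + (-2)²)/(-2) = -34704*(-1)*(3 + 4)/2 = -34704*(-1)*7/2 = -11568*(-21/2) = 121464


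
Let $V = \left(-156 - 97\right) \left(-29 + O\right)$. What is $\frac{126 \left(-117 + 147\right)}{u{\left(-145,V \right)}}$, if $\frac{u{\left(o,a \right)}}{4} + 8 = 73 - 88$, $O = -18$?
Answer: $- \frac{945}{23} \approx -41.087$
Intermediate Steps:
$V = 11891$ ($V = \left(-156 - 97\right) \left(-29 - 18\right) = \left(-253\right) \left(-47\right) = 11891$)
$u{\left(o,a \right)} = -92$ ($u{\left(o,a \right)} = -32 + 4 \left(73 - 88\right) = -32 + 4 \left(-15\right) = -32 - 60 = -92$)
$\frac{126 \left(-117 + 147\right)}{u{\left(-145,V \right)}} = \frac{126 \left(-117 + 147\right)}{-92} = 126 \cdot 30 \left(- \frac{1}{92}\right) = 3780 \left(- \frac{1}{92}\right) = - \frac{945}{23}$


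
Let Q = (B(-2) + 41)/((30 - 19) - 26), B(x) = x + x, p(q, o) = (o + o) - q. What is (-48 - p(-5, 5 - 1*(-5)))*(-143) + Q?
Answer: 156548/15 ≈ 10437.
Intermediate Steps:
p(q, o) = -q + 2*o (p(q, o) = 2*o - q = -q + 2*o)
B(x) = 2*x
Q = -37/15 (Q = (2*(-2) + 41)/((30 - 19) - 26) = (-4 + 41)/(11 - 26) = 37/(-15) = 37*(-1/15) = -37/15 ≈ -2.4667)
(-48 - p(-5, 5 - 1*(-5)))*(-143) + Q = (-48 - (-1*(-5) + 2*(5 - 1*(-5))))*(-143) - 37/15 = (-48 - (5 + 2*(5 + 5)))*(-143) - 37/15 = (-48 - (5 + 2*10))*(-143) - 37/15 = (-48 - (5 + 20))*(-143) - 37/15 = (-48 - 1*25)*(-143) - 37/15 = (-48 - 25)*(-143) - 37/15 = -73*(-143) - 37/15 = 10439 - 37/15 = 156548/15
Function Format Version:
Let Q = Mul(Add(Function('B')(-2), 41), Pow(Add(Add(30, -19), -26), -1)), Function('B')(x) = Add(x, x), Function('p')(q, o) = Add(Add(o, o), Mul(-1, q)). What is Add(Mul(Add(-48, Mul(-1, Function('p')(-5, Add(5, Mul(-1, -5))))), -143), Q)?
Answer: Rational(156548, 15) ≈ 10437.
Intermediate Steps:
Function('p')(q, o) = Add(Mul(-1, q), Mul(2, o)) (Function('p')(q, o) = Add(Mul(2, o), Mul(-1, q)) = Add(Mul(-1, q), Mul(2, o)))
Function('B')(x) = Mul(2, x)
Q = Rational(-37, 15) (Q = Mul(Add(Mul(2, -2), 41), Pow(Add(Add(30, -19), -26), -1)) = Mul(Add(-4, 41), Pow(Add(11, -26), -1)) = Mul(37, Pow(-15, -1)) = Mul(37, Rational(-1, 15)) = Rational(-37, 15) ≈ -2.4667)
Add(Mul(Add(-48, Mul(-1, Function('p')(-5, Add(5, Mul(-1, -5))))), -143), Q) = Add(Mul(Add(-48, Mul(-1, Add(Mul(-1, -5), Mul(2, Add(5, Mul(-1, -5)))))), -143), Rational(-37, 15)) = Add(Mul(Add(-48, Mul(-1, Add(5, Mul(2, Add(5, 5))))), -143), Rational(-37, 15)) = Add(Mul(Add(-48, Mul(-1, Add(5, Mul(2, 10)))), -143), Rational(-37, 15)) = Add(Mul(Add(-48, Mul(-1, Add(5, 20))), -143), Rational(-37, 15)) = Add(Mul(Add(-48, Mul(-1, 25)), -143), Rational(-37, 15)) = Add(Mul(Add(-48, -25), -143), Rational(-37, 15)) = Add(Mul(-73, -143), Rational(-37, 15)) = Add(10439, Rational(-37, 15)) = Rational(156548, 15)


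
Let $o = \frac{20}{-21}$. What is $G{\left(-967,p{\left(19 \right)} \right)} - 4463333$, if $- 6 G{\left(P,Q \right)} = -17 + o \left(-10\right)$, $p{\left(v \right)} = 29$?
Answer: $- \frac{562379801}{126} \approx -4.4633 \cdot 10^{6}$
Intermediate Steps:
$o = - \frac{20}{21}$ ($o = 20 \left(- \frac{1}{21}\right) = - \frac{20}{21} \approx -0.95238$)
$G{\left(P,Q \right)} = \frac{157}{126}$ ($G{\left(P,Q \right)} = - \frac{-17 - - \frac{200}{21}}{6} = - \frac{-17 + \frac{200}{21}}{6} = \left(- \frac{1}{6}\right) \left(- \frac{157}{21}\right) = \frac{157}{126}$)
$G{\left(-967,p{\left(19 \right)} \right)} - 4463333 = \frac{157}{126} - 4463333 = - \frac{562379801}{126}$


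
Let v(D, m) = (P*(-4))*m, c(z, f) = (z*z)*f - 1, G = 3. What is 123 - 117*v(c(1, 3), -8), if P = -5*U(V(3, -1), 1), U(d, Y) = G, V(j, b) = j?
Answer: 56283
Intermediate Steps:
U(d, Y) = 3
P = -15 (P = -5*3 = -15)
c(z, f) = -1 + f*z² (c(z, f) = z²*f - 1 = f*z² - 1 = -1 + f*z²)
v(D, m) = 60*m (v(D, m) = (-15*(-4))*m = 60*m)
123 - 117*v(c(1, 3), -8) = 123 - 7020*(-8) = 123 - 117*(-480) = 123 + 56160 = 56283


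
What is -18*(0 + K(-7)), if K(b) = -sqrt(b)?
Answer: 18*I*sqrt(7) ≈ 47.624*I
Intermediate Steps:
-18*(0 + K(-7)) = -18*(0 - sqrt(-7)) = -18*(0 - I*sqrt(7)) = -(-18)*I*sqrt(7) = 18*I*sqrt(7)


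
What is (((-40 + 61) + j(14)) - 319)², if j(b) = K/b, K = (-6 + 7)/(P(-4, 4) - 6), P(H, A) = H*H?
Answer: 1740474961/19600 ≈ 88800.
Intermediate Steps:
P(H, A) = H²
K = ⅒ (K = (-6 + 7)/((-4)² - 6) = 1/(16 - 6) = 1/10 = 1*(⅒) = ⅒ ≈ 0.10000)
j(b) = 1/(10*b)
(((-40 + 61) + j(14)) - 319)² = (((-40 + 61) + (⅒)/14) - 319)² = ((21 + (⅒)*(1/14)) - 319)² = ((21 + 1/140) - 319)² = (2941/140 - 319)² = (-41719/140)² = 1740474961/19600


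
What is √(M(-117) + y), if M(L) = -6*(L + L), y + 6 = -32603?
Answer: 79*I*√5 ≈ 176.65*I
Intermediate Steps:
y = -32609 (y = -6 - 32603 = -32609)
M(L) = -12*L
√(M(-117) + y) = √(-12*(-117) - 32609) = √(1404 - 32609) = √(-31205) = 79*I*√5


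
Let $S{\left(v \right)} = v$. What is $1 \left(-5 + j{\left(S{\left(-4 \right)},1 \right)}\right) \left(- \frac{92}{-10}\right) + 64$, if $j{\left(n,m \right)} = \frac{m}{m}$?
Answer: $\frac{136}{5} \approx 27.2$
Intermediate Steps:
$j{\left(n,m \right)} = 1$
$1 \left(-5 + j{\left(S{\left(-4 \right)},1 \right)}\right) \left(- \frac{92}{-10}\right) + 64 = 1 \left(-5 + 1\right) \left(- \frac{92}{-10}\right) + 64 = 1 \left(-4\right) \left(\left(-92\right) \left(- \frac{1}{10}\right)\right) + 64 = \left(-4\right) \frac{46}{5} + 64 = - \frac{184}{5} + 64 = \frac{136}{5}$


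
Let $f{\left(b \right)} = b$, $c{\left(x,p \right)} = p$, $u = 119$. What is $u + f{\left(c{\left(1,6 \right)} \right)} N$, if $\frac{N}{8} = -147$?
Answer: $-6937$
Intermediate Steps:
$N = -1176$ ($N = 8 \left(-147\right) = -1176$)
$u + f{\left(c{\left(1,6 \right)} \right)} N = 119 + 6 \left(-1176\right) = 119 - 7056 = -6937$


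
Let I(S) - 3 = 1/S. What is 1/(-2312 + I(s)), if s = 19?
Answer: -19/43870 ≈ -0.00043310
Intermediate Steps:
I(S) = 3 + 1/S
1/(-2312 + I(s)) = 1/(-2312 + (3 + 1/19)) = 1/(-2312 + 58/19) = 1/(-43870/19) = -19/43870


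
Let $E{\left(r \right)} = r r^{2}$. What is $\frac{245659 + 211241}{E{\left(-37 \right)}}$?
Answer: $- \frac{456900}{50653} \approx -9.0202$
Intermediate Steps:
$E{\left(r \right)} = r^{3}$
$\frac{245659 + 211241}{E{\left(-37 \right)}} = \frac{245659 + 211241}{\left(-37\right)^{3}} = \frac{456900}{-50653} = 456900 \left(- \frac{1}{50653}\right) = - \frac{456900}{50653}$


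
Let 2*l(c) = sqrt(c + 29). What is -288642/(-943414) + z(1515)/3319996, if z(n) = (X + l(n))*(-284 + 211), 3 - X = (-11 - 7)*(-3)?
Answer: 480901307877/1566065353172 - 73*sqrt(386)/3319996 ≈ 0.30664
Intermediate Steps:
l(c) = sqrt(29 + c)/2 (l(c) = sqrt(c + 29)/2 = sqrt(29 + c)/2)
X = -51 (X = 3 - (-11 - 7)*(-3) = 3 - (-18)*(-3) = 3 - 1*54 = 3 - 54 = -51)
z(n) = 3723 - 73*sqrt(29 + n)/2 (z(n) = (-51 + sqrt(29 + n)/2)*(-284 + 211) = (-51 + sqrt(29 + n)/2)*(-73) = 3723 - 73*sqrt(29 + n)/2)
-288642/(-943414) + z(1515)/3319996 = -288642/(-943414) + (3723 - 73*sqrt(29 + 1515)/2)/3319996 = -288642*(-1/943414) + (3723 - 73*sqrt(386))*(1/3319996) = 144321/471707 + (3723 - 73*sqrt(386))*(1/3319996) = 144321/471707 + (3723/3319996 - 73*sqrt(386)/3319996) = 480901307877/1566065353172 - 73*sqrt(386)/3319996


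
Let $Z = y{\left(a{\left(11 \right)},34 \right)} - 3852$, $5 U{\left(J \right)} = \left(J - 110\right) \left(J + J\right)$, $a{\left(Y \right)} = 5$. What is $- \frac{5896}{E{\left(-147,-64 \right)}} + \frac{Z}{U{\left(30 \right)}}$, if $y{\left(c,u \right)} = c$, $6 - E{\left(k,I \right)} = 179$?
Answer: $\frac{6325691}{166080} \approx 38.088$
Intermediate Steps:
$E{\left(k,I \right)} = -173$ ($E{\left(k,I \right)} = 6 - 179 = -173$)
$U{\left(J \right)} = \frac{2 J \left(-110 + J\right)}{5}$ ($U{\left(J \right)} = \frac{\left(J - 110\right) \left(J + J\right)}{5} = \frac{\left(-110 + J\right) 2 J}{5} = \frac{2 J \left(-110 + J\right)}{5}$)
$Z = -3847$ ($Z = 5 - 3852 = -3847$)
$- \frac{5896}{E{\left(-147,-64 \right)}} + \frac{Z}{U{\left(30 \right)}} = - \frac{5896}{-173} - \frac{3847}{\frac{2}{5} \cdot 30 \left(-110 + 30\right)} = \left(-5896\right) \left(- \frac{1}{173}\right) - \frac{3847}{\frac{2}{5} \cdot 30 \left(-80\right)} = \frac{5896}{173} - \frac{3847}{-960} = \frac{5896}{173} - - \frac{3847}{960} = \frac{5896}{173} + \frac{3847}{960} = \frac{6325691}{166080}$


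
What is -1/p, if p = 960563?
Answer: -1/960563 ≈ -1.0411e-6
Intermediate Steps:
-1/p = -1/960563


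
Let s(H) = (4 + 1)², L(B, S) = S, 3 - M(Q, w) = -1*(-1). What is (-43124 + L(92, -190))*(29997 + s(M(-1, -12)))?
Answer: -1300372908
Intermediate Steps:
M(Q, w) = 2 (M(Q, w) = 3 - (-1)*(-1) = 3 - 1*1 = 3 - 1 = 2)
s(H) = 25 (s(H) = 5² = 25)
(-43124 + L(92, -190))*(29997 + s(M(-1, -12))) = (-43124 - 190)*(29997 + 25) = -43314*30022 = -1300372908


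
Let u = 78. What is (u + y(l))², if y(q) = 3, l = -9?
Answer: 6561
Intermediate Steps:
(u + y(l))² = (78 + 3)² = 81² = 6561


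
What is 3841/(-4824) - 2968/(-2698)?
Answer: 1977307/6507576 ≈ 0.30385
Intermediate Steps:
3841/(-4824) - 2968/(-2698) = 3841*(-1/4824) - 2968*(-1/2698) = -3841/4824 + 1484/1349 = 1977307/6507576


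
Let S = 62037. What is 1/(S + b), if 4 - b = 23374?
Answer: 1/38667 ≈ 2.5862e-5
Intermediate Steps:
b = -23370 (b = 4 - 1*23374 = 4 - 23374 = -23370)
1/(S + b) = 1/(62037 - 23370) = 1/38667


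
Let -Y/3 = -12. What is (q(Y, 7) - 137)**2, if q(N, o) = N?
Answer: 10201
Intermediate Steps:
Y = 36 (Y = -3*(-12) = 36)
(q(Y, 7) - 137)**2 = (36 - 137)**2 = (-101)**2 = 10201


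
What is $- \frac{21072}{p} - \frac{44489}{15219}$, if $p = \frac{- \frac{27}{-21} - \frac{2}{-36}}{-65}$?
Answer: $\frac{202037125483}{197847} \approx 1.0212 \cdot 10^{6}$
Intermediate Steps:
$p = - \frac{13}{630}$ ($p = - \frac{\left(-27\right) \left(- \frac{1}{21}\right) - - \frac{1}{18}}{65} = - \frac{\frac{9}{7} + \frac{1}{18}}{65} = \left(- \frac{1}{65}\right) \frac{169}{126} = - \frac{13}{630} \approx -0.020635$)
$- \frac{21072}{p} - \frac{44489}{15219} = - \frac{21072}{- \frac{13}{630}} - \frac{44489}{15219} = \left(-21072\right) \left(- \frac{630}{13}\right) - \frac{44489}{15219} = \frac{13275360}{13} - \frac{44489}{15219} = \frac{202037125483}{197847}$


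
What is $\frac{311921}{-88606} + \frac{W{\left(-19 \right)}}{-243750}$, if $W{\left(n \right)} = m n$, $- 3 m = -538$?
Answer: $- \frac{113593250359}{32396568750} \approx -3.5063$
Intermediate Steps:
$m = \frac{538}{3}$ ($m = \left(- \frac{1}{3}\right) \left(-538\right) = \frac{538}{3} \approx 179.33$)
$W{\left(n \right)} = \frac{538 n}{3}$
$\frac{311921}{-88606} + \frac{W{\left(-19 \right)}}{-243750} = \frac{311921}{-88606} + \frac{\frac{538}{3} \left(-19\right)}{-243750} = 311921 \left(- \frac{1}{88606}\right) - - \frac{5111}{365625} = - \frac{311921}{88606} + \frac{5111}{365625} = - \frac{113593250359}{32396568750}$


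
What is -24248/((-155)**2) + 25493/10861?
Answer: 349111797/260935525 ≈ 1.3379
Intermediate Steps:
-24248/((-155)**2) + 25493/10861 = -24248/24025 + 25493*(1/10861) = -24248*1/24025 + 25493/10861 = -24248/24025 + 25493/10861 = 349111797/260935525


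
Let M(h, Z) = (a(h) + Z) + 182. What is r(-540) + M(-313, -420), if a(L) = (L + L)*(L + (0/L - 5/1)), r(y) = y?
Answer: 198290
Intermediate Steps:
a(L) = 2*L*(-5 + L) (a(L) = (2*L)*(L + (0 - 5*1)) = (2*L)*(L + (0 - 5)) = (2*L)*(L - 5) = (2*L)*(-5 + L) = 2*L*(-5 + L))
M(h, Z) = 182 + Z + 2*h*(-5 + h) (M(h, Z) = (2*h*(-5 + h) + Z) + 182 = (Z + 2*h*(-5 + h)) + 182 = 182 + Z + 2*h*(-5 + h))
r(-540) + M(-313, -420) = -540 + (182 - 420 + 2*(-313)*(-5 - 313)) = -540 + (182 - 420 + 2*(-313)*(-318)) = -540 + (182 - 420 + 199068) = -540 + 198830 = 198290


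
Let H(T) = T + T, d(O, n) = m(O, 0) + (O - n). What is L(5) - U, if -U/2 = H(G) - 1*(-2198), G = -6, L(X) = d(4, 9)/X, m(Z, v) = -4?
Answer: 21851/5 ≈ 4370.2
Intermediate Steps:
d(O, n) = -4 + O - n (d(O, n) = -4 + (O - n) = -4 + O - n)
L(X) = -9/X (L(X) = (-4 + 4 - 1*9)/X = (-4 + 4 - 9)/X = -9/X)
H(T) = 2*T
U = -4372 (U = -2*(2*(-6) - 1*(-2198)) = -2*(-12 + 2198) = -2*2186 = -4372)
L(5) - U = -9/5 - 1*(-4372) = -9*⅕ + 4372 = -9/5 + 4372 = 21851/5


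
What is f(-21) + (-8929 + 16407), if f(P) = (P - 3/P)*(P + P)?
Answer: 8354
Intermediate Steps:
f(P) = 2*P*(P - 3/P) (f(P) = (P - 3/P)*(2*P) = 2*P*(P - 3/P))
f(-21) + (-8929 + 16407) = (-6 + 2*(-21)**2) + (-8929 + 16407) = (-6 + 2*441) + 7478 = (-6 + 882) + 7478 = 876 + 7478 = 8354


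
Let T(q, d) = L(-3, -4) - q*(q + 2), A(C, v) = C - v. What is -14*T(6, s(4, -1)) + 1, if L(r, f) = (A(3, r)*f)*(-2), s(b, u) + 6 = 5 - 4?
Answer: 1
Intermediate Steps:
s(b, u) = -5 (s(b, u) = -6 + (5 - 4) = -6 + 1 = -5)
L(r, f) = -2*f*(3 - r) (L(r, f) = ((3 - r)*f)*(-2) = (f*(3 - r))*(-2) = -2*f*(3 - r))
T(q, d) = 48 - q*(2 + q) (T(q, d) = 2*(-4)*(-3 - 3) - q*(q + 2) = 2*(-4)*(-6) - q*(2 + q) = 48 - q*(2 + q))
-14*T(6, s(4, -1)) + 1 = -14*(48 - 1*6**2 - 2*6) + 1 = -14*(48 - 1*36 - 12) + 1 = -14*(48 - 36 - 12) + 1 = -14*0 + 1 = 0 + 1 = 1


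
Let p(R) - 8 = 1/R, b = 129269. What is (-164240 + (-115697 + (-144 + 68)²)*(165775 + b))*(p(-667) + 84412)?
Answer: -1826168433085023196/667 ≈ -2.7379e+15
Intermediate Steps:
p(R) = 8 + 1/R
(-164240 + (-115697 + (-144 + 68)²)*(165775 + b))*(p(-667) + 84412) = (-164240 + (-115697 + (-144 + 68)²)*(165775 + 129269))*((8 + 1/(-667)) + 84412) = (-164240 + (-115697 + (-76)²)*295044)*((8 - 1/667) + 84412) = (-164240 + (-115697 + 5776)*295044)*(5335/667 + 84412) = (-164240 - 109921*295044)*(56308139/667) = (-164240 - 32431531524)*(56308139/667) = -32431695764*56308139/667 = -1826168433085023196/667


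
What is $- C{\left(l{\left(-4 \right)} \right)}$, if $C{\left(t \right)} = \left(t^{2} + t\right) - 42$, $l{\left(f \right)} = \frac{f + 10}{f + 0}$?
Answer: $\frac{165}{4} \approx 41.25$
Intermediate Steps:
$l{\left(f \right)} = \frac{10 + f}{f}$
$C{\left(t \right)} = -42 + t + t^{2}$ ($C{\left(t \right)} = \left(t + t^{2}\right) - 42 = -42 + t + t^{2}$)
$- C{\left(l{\left(-4 \right)} \right)} = - (-42 + \frac{10 - 4}{-4} + \left(\frac{10 - 4}{-4}\right)^{2}) = - (-42 - \frac{3}{2} + \left(\left(- \frac{1}{4}\right) 6\right)^{2}) = - (-42 - \frac{3}{2} + \left(- \frac{3}{2}\right)^{2}) = - (-42 - \frac{3}{2} + \frac{9}{4}) = \left(-1\right) \left(- \frac{165}{4}\right) = \frac{165}{4}$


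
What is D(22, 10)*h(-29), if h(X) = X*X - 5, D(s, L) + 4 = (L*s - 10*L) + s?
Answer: 115368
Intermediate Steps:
D(s, L) = -4 + s - 10*L + L*s (D(s, L) = -4 + ((L*s - 10*L) + s) = -4 + ((-10*L + L*s) + s) = -4 + (s - 10*L + L*s) = -4 + s - 10*L + L*s)
h(X) = -5 + X**2 (h(X) = X**2 - 5 = -5 + X**2)
D(22, 10)*h(-29) = (-4 + 22 - 10*10 + 10*22)*(-5 + (-29)**2) = (-4 + 22 - 100 + 220)*(-5 + 841) = 138*836 = 115368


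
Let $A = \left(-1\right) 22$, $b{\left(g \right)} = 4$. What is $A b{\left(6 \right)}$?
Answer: $-88$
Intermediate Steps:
$A = -22$
$A b{\left(6 \right)} = \left(-22\right) 4 = -88$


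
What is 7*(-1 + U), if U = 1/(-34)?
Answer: -245/34 ≈ -7.2059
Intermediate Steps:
U = -1/34 ≈ -0.029412
7*(-1 + U) = 7*(-1 - 1/34) = 7*(-35/34) = -245/34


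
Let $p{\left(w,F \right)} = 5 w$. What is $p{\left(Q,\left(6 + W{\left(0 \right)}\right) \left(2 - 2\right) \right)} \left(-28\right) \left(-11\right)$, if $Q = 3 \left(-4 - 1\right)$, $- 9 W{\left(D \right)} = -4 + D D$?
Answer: $-23100$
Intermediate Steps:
$W{\left(D \right)} = \frac{4}{9} - \frac{D^{2}}{9}$ ($W{\left(D \right)} = - \frac{-4 + D D}{9} = - \frac{-4 + D^{2}}{9} = \frac{4}{9} - \frac{D^{2}}{9}$)
$Q = -15$ ($Q = 3 \left(-5\right) = -15$)
$p{\left(Q,\left(6 + W{\left(0 \right)}\right) \left(2 - 2\right) \right)} \left(-28\right) \left(-11\right) = 5 \left(-15\right) \left(-28\right) \left(-11\right) = \left(-75\right) \left(-28\right) \left(-11\right) = 2100 \left(-11\right) = -23100$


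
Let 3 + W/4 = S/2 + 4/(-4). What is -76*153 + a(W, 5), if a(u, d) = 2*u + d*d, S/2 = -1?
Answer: -11643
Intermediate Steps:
S = -2 (S = 2*(-1) = -2)
W = -20 (W = -12 + 4*(-2/2 + 4/(-4)) = -12 + 4*(-2*1/2 + 4*(-1/4)) = -12 + 4*(-1 - 1) = -12 + 4*(-2) = -12 - 8 = -20)
a(u, d) = d**2 + 2*u (a(u, d) = 2*u + d**2 = d**2 + 2*u)
-76*153 + a(W, 5) = -76*153 + (5**2 + 2*(-20)) = -11628 + (25 - 40) = -11628 - 15 = -11643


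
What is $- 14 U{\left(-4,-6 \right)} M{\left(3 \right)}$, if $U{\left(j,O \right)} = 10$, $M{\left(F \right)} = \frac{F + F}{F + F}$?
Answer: $-140$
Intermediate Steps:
$M{\left(F \right)} = 1$ ($M{\left(F \right)} = \frac{2 F}{2 F} = 2 F \frac{1}{2 F} = 1$)
$- 14 U{\left(-4,-6 \right)} M{\left(3 \right)} = \left(-14\right) 10 \cdot 1 = \left(-140\right) 1 = -140$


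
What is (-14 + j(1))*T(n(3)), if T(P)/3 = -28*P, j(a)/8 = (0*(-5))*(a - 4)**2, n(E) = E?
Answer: 3528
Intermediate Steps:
j(a) = 0 (j(a) = 8*((0*(-5))*(a - 4)**2) = 8*(0*(-4 + a)**2) = 8*0 = 0)
T(P) = -84*P (T(P) = 3*(-28*P) = -84*P)
(-14 + j(1))*T(n(3)) = (-14 + 0)*(-84*3) = -14*(-252) = 3528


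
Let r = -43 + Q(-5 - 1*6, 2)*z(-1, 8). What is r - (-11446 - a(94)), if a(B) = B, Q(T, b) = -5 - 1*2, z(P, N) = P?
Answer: 11504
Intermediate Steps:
Q(T, b) = -7 (Q(T, b) = -5 - 2 = -7)
r = -36 (r = -43 - 7*(-1) = -43 + 7 = -36)
r - (-11446 - a(94)) = -36 - (-11446 - 1*94) = -36 - (-11446 - 94) = -36 - 1*(-11540) = -36 + 11540 = 11504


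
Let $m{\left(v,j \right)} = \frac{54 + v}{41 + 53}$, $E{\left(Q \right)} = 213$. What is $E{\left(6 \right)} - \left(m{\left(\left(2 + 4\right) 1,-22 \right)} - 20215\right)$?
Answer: $\frac{960086}{47} \approx 20427.0$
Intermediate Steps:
$m{\left(v,j \right)} = \frac{27}{47} + \frac{v}{94}$ ($m{\left(v,j \right)} = \frac{54 + v}{94} = \left(54 + v\right) \frac{1}{94} = \frac{27}{47} + \frac{v}{94}$)
$E{\left(6 \right)} - \left(m{\left(\left(2 + 4\right) 1,-22 \right)} - 20215\right) = 213 - \left(\left(\frac{27}{47} + \frac{\left(2 + 4\right) 1}{94}\right) - 20215\right) = 213 - \left(\left(\frac{27}{47} + \frac{6 \cdot 1}{94}\right) - 20215\right) = 213 - \left(\left(\frac{27}{47} + \frac{1}{94} \cdot 6\right) - 20215\right) = 213 - \left(\left(\frac{27}{47} + \frac{3}{47}\right) - 20215\right) = 213 - \left(\frac{30}{47} - 20215\right) = 213 - - \frac{950075}{47} = 213 + \frac{950075}{47} = \frac{960086}{47}$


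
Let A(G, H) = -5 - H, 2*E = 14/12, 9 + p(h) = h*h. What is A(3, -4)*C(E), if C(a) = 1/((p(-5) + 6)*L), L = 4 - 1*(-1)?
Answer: -1/110 ≈ -0.0090909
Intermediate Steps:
p(h) = -9 + h² (p(h) = -9 + h*h = -9 + h²)
E = 7/12 (E = (14/12)/2 = (14*(1/12))/2 = (½)*(7/6) = 7/12 ≈ 0.58333)
L = 5 (L = 4 + 1 = 5)
C(a) = 1/110 (C(a) = 1/(((-9 + (-5)²) + 6)*5) = 1/(((-9 + 25) + 6)*5) = 1/((16 + 6)*5) = 1/(22*5) = 1/110)
A(3, -4)*C(E) = (-5 - 1*(-4))*(1/110) = (-5 + 4)*(1/110) = -1*1/110 = -1/110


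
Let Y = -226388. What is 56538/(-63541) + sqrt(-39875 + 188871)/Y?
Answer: -6412025785/7192459954 ≈ -0.89149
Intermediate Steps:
56538/(-63541) + sqrt(-39875 + 188871)/Y = 56538/(-63541) + sqrt(-39875 + 188871)/(-226388) = 56538*(-1/63541) + sqrt(148996)*(-1/226388) = -56538/63541 + 386*(-1/226388) = -56538/63541 - 193/113194 = -6412025785/7192459954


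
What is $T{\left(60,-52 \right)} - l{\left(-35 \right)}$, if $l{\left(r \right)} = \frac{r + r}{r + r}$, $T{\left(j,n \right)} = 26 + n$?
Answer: $-27$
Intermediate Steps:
$l{\left(r \right)} = 1$ ($l{\left(r \right)} = \frac{2 r}{2 r} = 2 r \frac{1}{2 r} = 1$)
$T{\left(60,-52 \right)} - l{\left(-35 \right)} = \left(26 - 52\right) - 1 = -26 - 1 = -27$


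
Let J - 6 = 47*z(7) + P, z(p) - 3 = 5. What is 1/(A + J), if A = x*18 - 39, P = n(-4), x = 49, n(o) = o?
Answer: 1/1221 ≈ 0.00081900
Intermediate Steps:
P = -4
z(p) = 8 (z(p) = 3 + 5 = 8)
J = 378 (J = 6 + (47*8 - 4) = 6 + (376 - 4) = 6 + 372 = 378)
A = 843 (A = 49*18 - 39 = 882 - 39 = 843)
1/(A + J) = 1/(843 + 378) = 1/1221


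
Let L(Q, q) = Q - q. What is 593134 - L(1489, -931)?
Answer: 590714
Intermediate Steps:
593134 - L(1489, -931) = 593134 - (1489 - 1*(-931)) = 593134 - (1489 + 931) = 593134 - 1*2420 = 593134 - 2420 = 590714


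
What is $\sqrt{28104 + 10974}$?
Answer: $3 \sqrt{4342} \approx 197.68$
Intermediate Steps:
$\sqrt{28104 + 10974} = \sqrt{39078} = 3 \sqrt{4342}$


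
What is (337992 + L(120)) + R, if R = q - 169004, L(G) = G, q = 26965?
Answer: 196073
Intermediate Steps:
R = -142039 (R = 26965 - 169004 = -142039)
(337992 + L(120)) + R = (337992 + 120) - 142039 = 338112 - 142039 = 196073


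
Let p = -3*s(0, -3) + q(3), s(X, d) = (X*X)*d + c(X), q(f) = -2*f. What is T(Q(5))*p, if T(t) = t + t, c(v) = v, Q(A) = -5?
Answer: 60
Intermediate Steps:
s(X, d) = X + d*X**2 (s(X, d) = (X*X)*d + X = X**2*d + X = d*X**2 + X = X + d*X**2)
T(t) = 2*t
p = -6 (p = -0*(1 + 0*(-3)) - 2*3 = -0*(1 + 0) - 6 = -0 - 6 = -3*0 - 6 = 0 - 6 = -6)
T(Q(5))*p = (2*(-5))*(-6) = -10*(-6) = 60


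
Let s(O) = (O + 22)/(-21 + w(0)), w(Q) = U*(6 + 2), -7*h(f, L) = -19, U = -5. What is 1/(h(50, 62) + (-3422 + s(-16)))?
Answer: -427/1460077 ≈ -0.00029245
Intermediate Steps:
h(f, L) = 19/7 (h(f, L) = -1/7*(-19) = 19/7)
w(Q) = -40 (w(Q) = -5*(6 + 2) = -5*8 = -40)
s(O) = -22/61 - O/61 (s(O) = (O + 22)/(-21 - 40) = (22 + O)/(-61) = (22 + O)*(-1/61) = -22/61 - O/61)
1/(h(50, 62) + (-3422 + s(-16))) = 1/(19/7 + (-3422 + (-22/61 - 1/61*(-16)))) = 1/(19/7 + (-3422 + (-22/61 + 16/61))) = 1/(19/7 + (-3422 - 6/61)) = 1/(19/7 - 208748/61) = 1/(-1460077/427) = -427/1460077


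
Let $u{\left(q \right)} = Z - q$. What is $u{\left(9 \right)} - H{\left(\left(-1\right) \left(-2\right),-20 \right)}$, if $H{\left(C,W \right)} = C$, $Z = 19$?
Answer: $8$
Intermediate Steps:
$u{\left(q \right)} = 19 - q$
$u{\left(9 \right)} - H{\left(\left(-1\right) \left(-2\right),-20 \right)} = \left(19 - 9\right) - \left(-1\right) \left(-2\right) = \left(19 - 9\right) - 2 = 10 - 2 = 8$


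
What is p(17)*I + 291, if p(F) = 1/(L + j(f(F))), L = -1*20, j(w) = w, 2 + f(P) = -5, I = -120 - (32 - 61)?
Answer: 7948/27 ≈ 294.37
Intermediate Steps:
I = -91 (I = -120 - 1*(-29) = -120 + 29 = -91)
f(P) = -7 (f(P) = -2 - 5 = -7)
L = -20
p(F) = -1/27 (p(F) = 1/(-20 - 7) = 1/(-27) = -1/27)
p(17)*I + 291 = -1/27*(-91) + 291 = 91/27 + 291 = 7948/27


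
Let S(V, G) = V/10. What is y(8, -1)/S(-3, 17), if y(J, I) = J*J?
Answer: -640/3 ≈ -213.33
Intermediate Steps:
S(V, G) = V/10 (S(V, G) = V*(1/10) = V/10)
y(J, I) = J**2
y(8, -1)/S(-3, 17) = 8**2/(((1/10)*(-3))) = 64/(-3/10) = 64*(-10/3) = -640/3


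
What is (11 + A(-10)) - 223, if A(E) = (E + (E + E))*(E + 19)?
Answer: -482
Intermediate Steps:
A(E) = 3*E*(19 + E) (A(E) = (E + 2*E)*(19 + E) = (3*E)*(19 + E) = 3*E*(19 + E))
(11 + A(-10)) - 223 = (11 + 3*(-10)*(19 - 10)) - 223 = (11 + 3*(-10)*9) - 223 = (11 - 270) - 223 = -259 - 223 = -482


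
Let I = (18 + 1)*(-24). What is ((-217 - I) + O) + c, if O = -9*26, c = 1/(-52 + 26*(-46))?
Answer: 6239/1248 ≈ 4.9992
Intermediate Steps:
I = -456 (I = 19*(-24) = -456)
c = -1/1248 (c = 1/(-52 - 1196) = 1/(-1248) = -1/1248 ≈ -0.00080128)
O = -234
((-217 - I) + O) + c = ((-217 - 1*(-456)) - 234) - 1/1248 = ((-217 + 456) - 234) - 1/1248 = (239 - 234) - 1/1248 = 5 - 1/1248 = 6239/1248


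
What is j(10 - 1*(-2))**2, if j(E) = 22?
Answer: 484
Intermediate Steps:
j(10 - 1*(-2))**2 = 22**2 = 484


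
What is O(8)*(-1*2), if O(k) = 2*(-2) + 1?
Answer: 6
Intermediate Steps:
O(k) = -3 (O(k) = -4 + 1 = -3)
O(8)*(-1*2) = -(-3)*2 = -3*(-2) = 6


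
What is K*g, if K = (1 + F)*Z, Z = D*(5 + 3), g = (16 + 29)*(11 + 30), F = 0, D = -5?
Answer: -73800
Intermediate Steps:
g = 1845 (g = 45*41 = 1845)
Z = -40 (Z = -5*(5 + 3) = -5*8 = -40)
K = -40 (K = (1 + 0)*(-40) = 1*(-40) = -40)
K*g = -40*1845 = -73800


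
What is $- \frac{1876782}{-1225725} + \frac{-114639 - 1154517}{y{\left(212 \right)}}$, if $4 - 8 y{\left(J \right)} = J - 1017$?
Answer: $- \frac{4147857196054}{330537175} \approx -12549.0$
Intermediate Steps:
$y{\left(J \right)} = \frac{1021}{8} - \frac{J}{8}$ ($y{\left(J \right)} = \frac{1}{2} - \frac{J - 1017}{8} = \frac{1}{2} - \frac{-1017 + J}{8} = \frac{1}{2} - \left(- \frac{1017}{8} + \frac{J}{8}\right) = \frac{1021}{8} - \frac{J}{8}$)
$- \frac{1876782}{-1225725} + \frac{-114639 - 1154517}{y{\left(212 \right)}} = - \frac{1876782}{-1225725} + \frac{-114639 - 1154517}{\frac{1021}{8} - \frac{53}{2}} = \left(-1876782\right) \left(- \frac{1}{1225725}\right) + \frac{-114639 - 1154517}{\frac{1021}{8} - \frac{53}{2}} = \frac{625594}{408575} - \frac{1269156}{\frac{809}{8}} = \frac{625594}{408575} - \frac{10153248}{809} = - \frac{4147857196054}{330537175}$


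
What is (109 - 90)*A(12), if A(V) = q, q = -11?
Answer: -209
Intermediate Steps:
A(V) = -11
(109 - 90)*A(12) = (109 - 90)*(-11) = 19*(-11) = -209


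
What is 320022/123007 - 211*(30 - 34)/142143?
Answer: 45592705054/17484584001 ≈ 2.6076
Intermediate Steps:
320022/123007 - 211*(30 - 34)/142143 = 320022*(1/123007) - 211*(-4)*(1/142143) = 320022/123007 + 844*(1/142143) = 320022/123007 + 844/142143 = 45592705054/17484584001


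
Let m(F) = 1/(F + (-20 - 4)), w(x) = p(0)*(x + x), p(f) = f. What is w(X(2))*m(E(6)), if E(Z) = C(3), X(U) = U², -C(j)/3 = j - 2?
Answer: 0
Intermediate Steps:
C(j) = 6 - 3*j (C(j) = -3*(j - 2) = -3*(-2 + j) = 6 - 3*j)
E(Z) = -3 (E(Z) = 6 - 3*3 = 6 - 9 = -3)
w(x) = 0 (w(x) = 0*(x + x) = 0*(2*x) = 0)
m(F) = 1/(-24 + F) (m(F) = 1/(F - 24) = 1/(-24 + F))
w(X(2))*m(E(6)) = 0/(-24 - 3) = 0/(-27) = 0*(-1/27) = 0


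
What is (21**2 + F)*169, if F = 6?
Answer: 75543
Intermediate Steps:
(21**2 + F)*169 = (21**2 + 6)*169 = (441 + 6)*169 = 447*169 = 75543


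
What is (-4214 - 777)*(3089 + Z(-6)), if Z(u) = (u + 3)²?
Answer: -15462118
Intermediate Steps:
Z(u) = (3 + u)²
(-4214 - 777)*(3089 + Z(-6)) = (-4214 - 777)*(3089 + (3 - 6)²) = -4991*(3089 + (-3)²) = -4991*(3089 + 9) = -4991*3098 = -15462118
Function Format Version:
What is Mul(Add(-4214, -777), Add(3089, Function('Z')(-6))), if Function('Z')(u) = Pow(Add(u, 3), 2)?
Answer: -15462118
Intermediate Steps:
Function('Z')(u) = Pow(Add(3, u), 2)
Mul(Add(-4214, -777), Add(3089, Function('Z')(-6))) = Mul(Add(-4214, -777), Add(3089, Pow(Add(3, -6), 2))) = Mul(-4991, Add(3089, Pow(-3, 2))) = Mul(-4991, Add(3089, 9)) = Mul(-4991, 3098) = -15462118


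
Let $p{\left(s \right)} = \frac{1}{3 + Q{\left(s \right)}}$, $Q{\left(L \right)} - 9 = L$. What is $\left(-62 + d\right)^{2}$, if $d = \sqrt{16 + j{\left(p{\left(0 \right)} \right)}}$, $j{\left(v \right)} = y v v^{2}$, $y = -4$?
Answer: $\frac{\left(2232 - \sqrt{20733}\right)^{2}}{1296} \approx 3364.0$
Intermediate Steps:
$Q{\left(L \right)} = 9 + L$
$p{\left(s \right)} = \frac{1}{12 + s}$ ($p{\left(s \right)} = \frac{1}{3 + \left(9 + s\right)} = \frac{1}{12 + s}$)
$j{\left(v \right)} = - 4 v^{3}$ ($j{\left(v \right)} = - 4 v v^{2} = - 4 v^{3}$)
$d = \frac{\sqrt{20733}}{36}$ ($d = \sqrt{16 - 4 \left(\frac{1}{12 + 0}\right)^{3}} = \sqrt{16 - 4 \left(\frac{1}{12}\right)^{3}} = \sqrt{16 - \frac{4}{1728}} = \sqrt{16 - \frac{1}{432}} = \sqrt{\frac{6911}{432}} = \frac{\sqrt{20733}}{36} \approx 3.9997$)
$\left(-62 + d\right)^{2} = \left(-62 + \frac{\sqrt{20733}}{36}\right)^{2}$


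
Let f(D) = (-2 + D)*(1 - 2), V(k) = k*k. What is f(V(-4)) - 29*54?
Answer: -1580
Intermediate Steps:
V(k) = k²
f(D) = 2 - D (f(D) = (-2 + D)*(-1) = 2 - D)
f(V(-4)) - 29*54 = (2 - 1*(-4)²) - 29*54 = (2 - 1*16) - 1*1566 = (2 - 16) - 1566 = -14 - 1566 = -1580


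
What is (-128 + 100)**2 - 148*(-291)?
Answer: 43852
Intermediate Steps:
(-128 + 100)**2 - 148*(-291) = (-28)**2 + 43068 = 784 + 43068 = 43852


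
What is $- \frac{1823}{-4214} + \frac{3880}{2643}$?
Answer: $\frac{21168509}{11137602} \approx 1.9006$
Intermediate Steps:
$- \frac{1823}{-4214} + \frac{3880}{2643} = \left(-1823\right) \left(- \frac{1}{4214}\right) + 3880 \cdot \frac{1}{2643} = \frac{1823}{4214} + \frac{3880}{2643} = \frac{21168509}{11137602}$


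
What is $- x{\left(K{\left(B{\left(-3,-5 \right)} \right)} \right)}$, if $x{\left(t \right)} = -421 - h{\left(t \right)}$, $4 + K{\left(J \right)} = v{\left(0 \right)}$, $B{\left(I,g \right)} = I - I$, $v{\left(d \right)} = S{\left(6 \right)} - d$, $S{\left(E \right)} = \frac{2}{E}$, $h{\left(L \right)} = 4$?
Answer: $425$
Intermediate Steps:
$v{\left(d \right)} = \frac{1}{3} - d$ ($v{\left(d \right)} = \frac{2}{6} - d = 2 \cdot \frac{1}{6} - d = \frac{1}{3} - d$)
$B{\left(I,g \right)} = 0$
$K{\left(J \right)} = - \frac{11}{3}$ ($K{\left(J \right)} = -4 + \left(\frac{1}{3} - 0\right) = -4 + \left(\frac{1}{3} + 0\right) = -4 + \frac{1}{3} = - \frac{11}{3}$)
$x{\left(t \right)} = -425$ ($x{\left(t \right)} = -421 - 4 = -425$)
$- x{\left(K{\left(B{\left(-3,-5 \right)} \right)} \right)} = \left(-1\right) \left(-425\right) = 425$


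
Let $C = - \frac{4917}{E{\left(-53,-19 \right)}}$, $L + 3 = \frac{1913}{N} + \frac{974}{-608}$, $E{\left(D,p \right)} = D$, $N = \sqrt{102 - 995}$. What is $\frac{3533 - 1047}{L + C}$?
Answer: $\frac{2674401860386784}{144854312622471} + \frac{64977260896768 i \sqrt{893}}{144854312622471} \approx 18.463 + 13.405 i$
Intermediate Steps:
$N = i \sqrt{893}$ ($N = \sqrt{-893} = i \sqrt{893} \approx 29.883 i$)
$L = - \frac{1399}{304} - \frac{1913 i \sqrt{893}}{893}$ ($L = -3 + \left(\frac{1913}{i \sqrt{893}} + \frac{974}{-608}\right) = -3 + \left(1913 \left(- \frac{i \sqrt{893}}{893}\right) + 974 \left(- \frac{1}{608}\right)\right) = -3 - \left(\frac{487}{304} + \frac{1913 i \sqrt{893}}{893}\right) = - \frac{1399}{304} - \frac{1913 i \sqrt{893}}{893} \approx -4.602 - 64.016 i$)
$C = \frac{4917}{53}$ ($C = - \frac{4917}{-53} = \left(-4917\right) \left(- \frac{1}{53}\right) = \frac{4917}{53} \approx 92.774$)
$\frac{3533 - 1047}{L + C} = \frac{3533 - 1047}{\left(- \frac{1399}{304} - \frac{1913 i \sqrt{893}}{893}\right) + \frac{4917}{53}} = \frac{2486}{\frac{1420621}{16112} - \frac{1913 i \sqrt{893}}{893}}$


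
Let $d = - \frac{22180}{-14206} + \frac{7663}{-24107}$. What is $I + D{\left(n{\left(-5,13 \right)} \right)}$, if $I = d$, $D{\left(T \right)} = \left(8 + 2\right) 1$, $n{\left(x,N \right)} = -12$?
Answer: $\frac{1925236551}{171232021} \approx 11.243$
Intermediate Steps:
$D{\left(T \right)} = 10$ ($D{\left(T \right)} = 10 \cdot 1 = 10$)
$d = \frac{212916341}{171232021}$ ($d = \left(-22180\right) \left(- \frac{1}{14206}\right) + 7663 \left(- \frac{1}{24107}\right) = \frac{11090}{7103} - \frac{7663}{24107} = \frac{212916341}{171232021} \approx 1.2434$)
$I = \frac{212916341}{171232021} \approx 1.2434$
$I + D{\left(n{\left(-5,13 \right)} \right)} = \frac{212916341}{171232021} + 10 = \frac{1925236551}{171232021}$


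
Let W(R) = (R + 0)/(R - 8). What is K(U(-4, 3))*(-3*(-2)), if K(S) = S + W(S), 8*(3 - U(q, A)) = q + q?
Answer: 18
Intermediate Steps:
U(q, A) = 3 - q/4 (U(q, A) = 3 - (q + q)/8 = 3 - q/4)
W(R) = R/(-8 + R)
K(S) = S + S/(-8 + S)
K(U(-4, 3))*(-3*(-2)) = ((3 - ¼*(-4))*(-7 + (3 - ¼*(-4)))/(-8 + (3 - ¼*(-4))))*(-3*(-2)) = ((3 + 1)*(-7 + (3 + 1))/(-8 + (3 + 1)))*6 = (4*(-7 + 4)/(-8 + 4))*6 = (4*(-3)/(-4))*6 = (4*(-¼)*(-3))*6 = 3*6 = 18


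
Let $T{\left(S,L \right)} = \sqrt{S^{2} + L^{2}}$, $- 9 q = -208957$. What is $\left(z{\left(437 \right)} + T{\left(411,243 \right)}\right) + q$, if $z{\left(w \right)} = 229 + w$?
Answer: $\frac{214951}{9} + 3 \sqrt{25330} \approx 24361.0$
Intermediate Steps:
$q = \frac{208957}{9}$ ($q = \left(- \frac{1}{9}\right) \left(-208957\right) = \frac{208957}{9} \approx 23217.0$)
$T{\left(S,L \right)} = \sqrt{L^{2} + S^{2}}$
$\left(z{\left(437 \right)} + T{\left(411,243 \right)}\right) + q = \left(\left(229 + 437\right) + \sqrt{243^{2} + 411^{2}}\right) + \frac{208957}{9} = \left(666 + \sqrt{59049 + 168921}\right) + \frac{208957}{9} = \left(666 + \sqrt{227970}\right) + \frac{208957}{9} = \left(666 + 3 \sqrt{25330}\right) + \frac{208957}{9} = \frac{214951}{9} + 3 \sqrt{25330}$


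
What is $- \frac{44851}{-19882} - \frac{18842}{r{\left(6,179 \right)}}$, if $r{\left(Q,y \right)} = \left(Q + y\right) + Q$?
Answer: $- \frac{366050103}{3797462} \approx -96.393$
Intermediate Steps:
$r{\left(Q,y \right)} = y + 2 Q$
$- \frac{44851}{-19882} - \frac{18842}{r{\left(6,179 \right)}} = - \frac{44851}{-19882} - \frac{18842}{179 + 2 \cdot 6} = \left(-44851\right) \left(- \frac{1}{19882}\right) - \frac{18842}{179 + 12} = \frac{44851}{19882} - \frac{18842}{191} = - \frac{366050103}{3797462}$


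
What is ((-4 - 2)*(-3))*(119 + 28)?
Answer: 2646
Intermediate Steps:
((-4 - 2)*(-3))*(119 + 28) = -6*(-3)*147 = 18*147 = 2646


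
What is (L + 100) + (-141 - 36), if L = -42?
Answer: -119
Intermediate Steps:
(L + 100) + (-141 - 36) = (-42 + 100) + (-141 - 36) = 58 - 177 = -119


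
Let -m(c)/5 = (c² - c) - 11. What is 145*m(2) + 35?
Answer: 6560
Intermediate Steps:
m(c) = 55 - 5*c² + 5*c (m(c) = -5*((c² - c) - 11) = -5*(-11 + c² - c) = 55 - 5*c² + 5*c)
145*m(2) + 35 = 145*(55 - 5*2² + 5*2) + 35 = 145*(55 - 5*4 + 10) + 35 = 145*(55 - 20 + 10) + 35 = 145*45 + 35 = 6525 + 35 = 6560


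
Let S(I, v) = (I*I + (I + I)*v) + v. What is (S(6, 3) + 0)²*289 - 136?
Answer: 1625489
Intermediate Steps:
S(I, v) = v + I² + 2*I*v (S(I, v) = (I² + (2*I)*v) + v = (I² + 2*I*v) + v = v + I² + 2*I*v)
(S(6, 3) + 0)²*289 - 136 = ((3 + 6² + 2*6*3) + 0)²*289 - 136 = ((3 + 36 + 36) + 0)²*289 - 136 = (75 + 0)²*289 - 136 = 75²*289 - 136 = 5625*289 - 136 = 1625625 - 136 = 1625489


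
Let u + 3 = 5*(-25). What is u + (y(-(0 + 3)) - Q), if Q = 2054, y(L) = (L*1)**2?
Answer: -2173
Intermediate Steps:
y(L) = L**2
u = -128 (u = -3 + 5*(-25) = -3 - 125 = -128)
u + (y(-(0 + 3)) - Q) = -128 + ((-(0 + 3))**2 - 1*2054) = -128 + ((-1*3)**2 - 2054) = -128 + ((-3)**2 - 2054) = -128 + (9 - 2054) = -128 - 2045 = -2173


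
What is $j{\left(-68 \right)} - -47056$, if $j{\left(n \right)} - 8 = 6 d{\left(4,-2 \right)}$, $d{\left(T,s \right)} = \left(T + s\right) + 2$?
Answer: $47088$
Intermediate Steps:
$d{\left(T,s \right)} = 2 + T + s$
$j{\left(n \right)} = 32$ ($j{\left(n \right)} = 8 + 6 \left(2 + 4 - 2\right) = 8 + 6 \cdot 4 = 8 + 24 = 32$)
$j{\left(-68 \right)} - -47056 = 32 - -47056 = 32 + 47056 = 47088$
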